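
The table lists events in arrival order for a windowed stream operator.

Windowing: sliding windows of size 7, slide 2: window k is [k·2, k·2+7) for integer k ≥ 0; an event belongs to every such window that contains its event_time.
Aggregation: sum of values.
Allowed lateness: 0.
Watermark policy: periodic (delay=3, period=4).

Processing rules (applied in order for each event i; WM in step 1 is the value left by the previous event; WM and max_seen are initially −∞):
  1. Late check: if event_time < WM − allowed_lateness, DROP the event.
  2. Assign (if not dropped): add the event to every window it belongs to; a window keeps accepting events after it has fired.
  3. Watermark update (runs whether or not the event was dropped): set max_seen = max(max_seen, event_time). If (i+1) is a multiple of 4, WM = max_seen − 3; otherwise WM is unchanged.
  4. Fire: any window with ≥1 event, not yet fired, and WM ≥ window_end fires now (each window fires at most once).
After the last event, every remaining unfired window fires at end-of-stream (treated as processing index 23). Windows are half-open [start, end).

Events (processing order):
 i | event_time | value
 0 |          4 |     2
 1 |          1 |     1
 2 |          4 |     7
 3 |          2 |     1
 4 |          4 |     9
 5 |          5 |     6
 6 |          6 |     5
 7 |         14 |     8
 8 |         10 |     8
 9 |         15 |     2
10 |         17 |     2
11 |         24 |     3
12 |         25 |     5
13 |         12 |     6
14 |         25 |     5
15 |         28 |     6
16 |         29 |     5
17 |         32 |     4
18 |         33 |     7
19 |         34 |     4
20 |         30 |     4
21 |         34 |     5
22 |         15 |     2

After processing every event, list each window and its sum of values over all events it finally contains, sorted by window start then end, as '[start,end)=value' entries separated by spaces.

[0,7)=31 [2,9)=30 [4,11)=29 [6,13)=5 [8,15)=8 [10,17)=10 [12,19)=12 [14,21)=12 [16,23)=2 [18,25)=3 [20,27)=13 [22,29)=19 [24,31)=24 [26,33)=15 [28,35)=31 [30,37)=20 [32,39)=20 [34,41)=9

i=0 t=4 v=2: → [4,11),[2,9),[0,7); WM=−∞
i=1 t=1 v=1: → [0,7); WM=−∞
i=2 t=4 v=7: → [4,11),[2,9),[0,7); WM=−∞
i=3 t=2 v=1: → [2,9),[0,7); WM=1
i=4 t=4 v=9: → [4,11),[2,9),[0,7); WM=1
i=5 t=5 v=6: → [4,11),[2,9),[0,7); WM=1
i=6 t=6 v=5: → [6,13),[4,11),[2,9),[0,7); WM=1
i=7 t=14 v=8: → [14,21),[12,19),[10,17),[8,15); WM=11; [0,7) fires=31 [2,9) fires=30 [4,11) fires=29
i=8 t=10 v=8: DROP (t<11-0); WM=11
i=9 t=15 v=2: → [14,21),[12,19),[10,17); WM=11
i=10 t=17 v=2: → [16,23),[14,21),[12,19); WM=11
i=11 t=24 v=3: → [24,31),[22,29),[20,27),[18,25); WM=21; [6,13) fires=5 [8,15) fires=8 [10,17) fires=10 [12,19) fires=12 [14,21) fires=12
i=12 t=25 v=5: → [24,31),[22,29),[20,27); WM=21
i=13 t=12 v=6: DROP (t<21-0); WM=21
i=14 t=25 v=5: → [24,31),[22,29),[20,27); WM=21
i=15 t=28 v=6: → [28,35),[26,33),[24,31),[22,29); WM=25; [16,23) fires=2 [18,25) fires=3
i=16 t=29 v=5: → [28,35),[26,33),[24,31); WM=25
i=17 t=32 v=4: → [32,39),[30,37),[28,35),[26,33); WM=25
i=18 t=33 v=7: → [32,39),[30,37),[28,35); WM=25
i=19 t=34 v=4: → [34,41),[32,39),[30,37),[28,35); WM=31; [20,27) fires=13 [22,29) fires=19 [24,31) fires=24
i=20 t=30 v=4: DROP (t<31-0); WM=31
i=21 t=34 v=5: → [34,41),[32,39),[30,37),[28,35); WM=31
i=22 t=15 v=2: DROP (t<31-0); WM=31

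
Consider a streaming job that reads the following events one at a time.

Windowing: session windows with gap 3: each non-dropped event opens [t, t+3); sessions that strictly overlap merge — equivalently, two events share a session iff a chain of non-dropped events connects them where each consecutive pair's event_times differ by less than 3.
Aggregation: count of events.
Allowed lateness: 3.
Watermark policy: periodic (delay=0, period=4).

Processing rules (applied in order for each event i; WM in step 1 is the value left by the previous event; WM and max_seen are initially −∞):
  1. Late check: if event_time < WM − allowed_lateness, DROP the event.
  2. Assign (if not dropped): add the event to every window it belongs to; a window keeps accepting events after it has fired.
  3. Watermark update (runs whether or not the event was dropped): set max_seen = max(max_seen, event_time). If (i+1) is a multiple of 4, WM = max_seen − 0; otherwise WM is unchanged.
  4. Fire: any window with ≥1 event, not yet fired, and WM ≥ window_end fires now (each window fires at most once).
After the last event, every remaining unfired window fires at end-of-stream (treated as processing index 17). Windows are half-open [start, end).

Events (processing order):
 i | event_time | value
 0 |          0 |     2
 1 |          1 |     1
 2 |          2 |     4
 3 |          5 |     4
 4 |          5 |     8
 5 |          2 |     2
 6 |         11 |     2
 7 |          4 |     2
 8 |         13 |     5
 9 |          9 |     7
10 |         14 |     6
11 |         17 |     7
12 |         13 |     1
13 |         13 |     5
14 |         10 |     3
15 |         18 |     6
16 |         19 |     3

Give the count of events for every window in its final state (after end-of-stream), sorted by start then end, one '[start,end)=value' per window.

[0,8)=7 [9,17)=4 [17,22)=3

i=0 t=0 v=2: → [0,3); WM=−∞
i=1 t=1 v=1: → [0,4); WM=−∞
i=2 t=2 v=4: → [0,5); WM=−∞
i=3 t=5 v=4: → [5,8); WM=5
i=4 t=5 v=8: → [5,8); WM=5
i=5 t=2 v=2: → [0,5); WM=5
i=6 t=11 v=2: → [11,14); WM=5
i=7 t=4 v=2: → [0,8); WM=11
i=8 t=13 v=5: → [11,16); WM=11
i=9 t=9 v=7: → [9,16); WM=11
i=10 t=14 v=6: → [9,17); WM=11
i=11 t=17 v=7: → [17,20); WM=17
i=12 t=13 v=1: DROP (t<17-3); WM=17
i=13 t=13 v=5: DROP (t<17-3); WM=17
i=14 t=10 v=3: DROP (t<17-3); WM=17
i=15 t=18 v=6: → [17,21); WM=18
i=16 t=19 v=3: → [17,22); WM=18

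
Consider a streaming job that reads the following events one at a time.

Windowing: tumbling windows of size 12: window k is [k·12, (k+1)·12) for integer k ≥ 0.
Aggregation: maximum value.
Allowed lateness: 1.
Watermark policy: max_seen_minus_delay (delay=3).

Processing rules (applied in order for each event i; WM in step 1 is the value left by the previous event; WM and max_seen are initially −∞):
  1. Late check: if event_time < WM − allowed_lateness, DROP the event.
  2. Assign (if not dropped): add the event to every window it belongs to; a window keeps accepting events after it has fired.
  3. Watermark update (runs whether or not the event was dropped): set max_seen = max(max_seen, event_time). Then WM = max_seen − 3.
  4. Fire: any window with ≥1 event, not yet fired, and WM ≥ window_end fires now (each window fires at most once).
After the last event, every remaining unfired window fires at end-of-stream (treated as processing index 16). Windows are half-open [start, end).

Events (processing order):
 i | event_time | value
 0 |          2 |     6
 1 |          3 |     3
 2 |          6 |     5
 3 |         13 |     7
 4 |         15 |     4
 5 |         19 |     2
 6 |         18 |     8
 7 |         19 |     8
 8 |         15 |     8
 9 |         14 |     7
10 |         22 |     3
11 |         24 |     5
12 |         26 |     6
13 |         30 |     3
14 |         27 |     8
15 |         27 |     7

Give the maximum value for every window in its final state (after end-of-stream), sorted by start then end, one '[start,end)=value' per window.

i=0 t=2 v=6: → [0,12); WM=-1
i=1 t=3 v=3: → [0,12); WM=0
i=2 t=6 v=5: → [0,12); WM=3
i=3 t=13 v=7: → [12,24); WM=10
i=4 t=15 v=4: → [12,24); WM=12; [0,12) fires=6
i=5 t=19 v=2: → [12,24); WM=16
i=6 t=18 v=8: → [12,24); WM=16
i=7 t=19 v=8: → [12,24); WM=16
i=8 t=15 v=8: → [12,24); WM=16
i=9 t=14 v=7: DROP (t<16-1); WM=16
i=10 t=22 v=3: → [12,24); WM=19
i=11 t=24 v=5: → [24,36); WM=21
i=12 t=26 v=6: → [24,36); WM=23
i=13 t=30 v=3: → [24,36); WM=27; [12,24) fires=8
i=14 t=27 v=8: → [24,36); WM=27
i=15 t=27 v=7: → [24,36); WM=27

[0,12)=6 [12,24)=8 [24,36)=8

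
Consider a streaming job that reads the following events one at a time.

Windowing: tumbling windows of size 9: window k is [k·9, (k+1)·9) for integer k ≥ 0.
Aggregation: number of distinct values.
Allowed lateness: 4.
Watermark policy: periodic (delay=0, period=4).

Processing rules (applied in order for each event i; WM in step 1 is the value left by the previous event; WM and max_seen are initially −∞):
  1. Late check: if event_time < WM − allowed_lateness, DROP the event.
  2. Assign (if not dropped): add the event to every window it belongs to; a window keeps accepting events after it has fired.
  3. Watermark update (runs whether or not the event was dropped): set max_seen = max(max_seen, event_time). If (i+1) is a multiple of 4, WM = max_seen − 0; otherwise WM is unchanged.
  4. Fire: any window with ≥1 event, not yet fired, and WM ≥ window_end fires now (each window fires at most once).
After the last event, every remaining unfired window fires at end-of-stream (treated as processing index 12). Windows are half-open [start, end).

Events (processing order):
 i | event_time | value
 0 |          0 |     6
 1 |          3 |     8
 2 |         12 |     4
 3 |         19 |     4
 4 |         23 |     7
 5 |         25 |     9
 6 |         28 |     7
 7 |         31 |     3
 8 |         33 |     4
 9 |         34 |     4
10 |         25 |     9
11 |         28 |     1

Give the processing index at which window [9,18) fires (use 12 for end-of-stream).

3

i=0 t=0 v=6: → [0,9); WM=−∞
i=1 t=3 v=8: → [0,9); WM=−∞
i=2 t=12 v=4: → [9,18); WM=−∞
i=3 t=19 v=4: → [18,27); WM=19; [0,9) fires=2 [9,18) fires=1
i=4 t=23 v=7: → [18,27); WM=19
i=5 t=25 v=9: → [18,27); WM=19
i=6 t=28 v=7: → [27,36); WM=19
i=7 t=31 v=3: → [27,36); WM=31; [18,27) fires=3
i=8 t=33 v=4: → [27,36); WM=31
i=9 t=34 v=4: → [27,36); WM=31
i=10 t=25 v=9: DROP (t<31-4); WM=31
i=11 t=28 v=1: → [27,36); WM=34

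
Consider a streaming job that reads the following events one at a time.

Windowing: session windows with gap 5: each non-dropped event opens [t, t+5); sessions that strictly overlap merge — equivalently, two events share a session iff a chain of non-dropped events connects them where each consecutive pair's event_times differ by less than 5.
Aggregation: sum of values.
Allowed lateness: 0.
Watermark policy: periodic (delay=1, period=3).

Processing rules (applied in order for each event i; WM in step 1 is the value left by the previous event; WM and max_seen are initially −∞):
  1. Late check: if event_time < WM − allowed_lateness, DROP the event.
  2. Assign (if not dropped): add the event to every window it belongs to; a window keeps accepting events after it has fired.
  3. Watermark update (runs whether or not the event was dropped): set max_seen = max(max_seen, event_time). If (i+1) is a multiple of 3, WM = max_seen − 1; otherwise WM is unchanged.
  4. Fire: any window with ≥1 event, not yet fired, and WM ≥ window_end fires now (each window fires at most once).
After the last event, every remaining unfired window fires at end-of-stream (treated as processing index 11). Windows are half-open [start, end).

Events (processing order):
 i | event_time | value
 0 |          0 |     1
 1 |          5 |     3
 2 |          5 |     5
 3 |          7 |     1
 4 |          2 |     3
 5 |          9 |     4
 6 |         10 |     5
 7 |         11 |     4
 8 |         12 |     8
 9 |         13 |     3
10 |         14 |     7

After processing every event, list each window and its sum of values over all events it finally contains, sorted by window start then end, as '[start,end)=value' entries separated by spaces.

i=0 t=0 v=1: → [0,5); WM=−∞
i=1 t=5 v=3: → [5,10); WM=−∞
i=2 t=5 v=5: → [5,10); WM=4
i=3 t=7 v=1: → [5,12); WM=4
i=4 t=2 v=3: DROP (t<4-0); WM=4
i=5 t=9 v=4: → [5,14); WM=8
i=6 t=10 v=5: → [5,15); WM=8
i=7 t=11 v=4: → [5,16); WM=8
i=8 t=12 v=8: → [5,17); WM=11
i=9 t=13 v=3: → [5,18); WM=11
i=10 t=14 v=7: → [5,19); WM=11

[0,5)=1 [5,19)=40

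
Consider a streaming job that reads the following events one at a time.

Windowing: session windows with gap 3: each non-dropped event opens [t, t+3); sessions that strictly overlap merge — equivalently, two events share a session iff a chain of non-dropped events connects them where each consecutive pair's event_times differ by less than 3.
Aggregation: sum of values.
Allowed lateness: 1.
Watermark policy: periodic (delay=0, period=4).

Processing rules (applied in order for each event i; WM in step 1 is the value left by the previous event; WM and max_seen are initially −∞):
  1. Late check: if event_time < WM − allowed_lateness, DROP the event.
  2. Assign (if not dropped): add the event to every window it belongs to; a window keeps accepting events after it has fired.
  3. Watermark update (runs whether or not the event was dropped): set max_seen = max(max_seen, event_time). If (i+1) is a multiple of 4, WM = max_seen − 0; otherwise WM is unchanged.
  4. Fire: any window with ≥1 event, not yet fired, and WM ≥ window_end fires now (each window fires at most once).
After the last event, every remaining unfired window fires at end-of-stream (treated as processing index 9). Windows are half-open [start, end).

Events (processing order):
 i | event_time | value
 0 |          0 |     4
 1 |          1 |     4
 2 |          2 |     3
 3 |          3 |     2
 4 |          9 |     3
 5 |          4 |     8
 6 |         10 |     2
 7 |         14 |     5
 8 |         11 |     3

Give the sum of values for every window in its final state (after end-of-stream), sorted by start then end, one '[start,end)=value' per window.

i=0 t=0 v=4: → [0,3); WM=−∞
i=1 t=1 v=4: → [0,4); WM=−∞
i=2 t=2 v=3: → [0,5); WM=−∞
i=3 t=3 v=2: → [0,6); WM=3
i=4 t=9 v=3: → [9,12); WM=3
i=5 t=4 v=8: → [0,7); WM=3
i=6 t=10 v=2: → [9,13); WM=3
i=7 t=14 v=5: → [14,17); WM=14
i=8 t=11 v=3: DROP (t<14-1); WM=14

[0,7)=21 [9,13)=5 [14,17)=5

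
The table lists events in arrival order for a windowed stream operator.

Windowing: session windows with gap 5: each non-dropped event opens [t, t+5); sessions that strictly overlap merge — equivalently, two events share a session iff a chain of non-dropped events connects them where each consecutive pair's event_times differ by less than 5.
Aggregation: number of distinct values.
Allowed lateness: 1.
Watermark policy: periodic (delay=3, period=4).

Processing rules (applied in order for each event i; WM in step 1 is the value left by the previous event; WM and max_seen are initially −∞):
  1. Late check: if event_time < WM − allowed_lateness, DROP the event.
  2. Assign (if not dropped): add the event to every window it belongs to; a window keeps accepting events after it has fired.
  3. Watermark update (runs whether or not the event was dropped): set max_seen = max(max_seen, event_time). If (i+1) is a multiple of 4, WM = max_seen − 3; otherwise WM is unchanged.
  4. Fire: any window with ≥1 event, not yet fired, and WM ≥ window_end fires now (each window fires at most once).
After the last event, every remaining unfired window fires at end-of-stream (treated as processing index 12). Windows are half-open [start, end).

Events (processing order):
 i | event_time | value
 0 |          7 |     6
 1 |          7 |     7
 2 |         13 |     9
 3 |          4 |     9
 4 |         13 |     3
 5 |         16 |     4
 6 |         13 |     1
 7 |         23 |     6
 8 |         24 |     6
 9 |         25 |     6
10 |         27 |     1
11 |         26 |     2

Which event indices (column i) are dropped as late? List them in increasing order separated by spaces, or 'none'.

none

i=0 t=7 v=6: → [7,12); WM=−∞
i=1 t=7 v=7: → [7,12); WM=−∞
i=2 t=13 v=9: → [13,18); WM=−∞
i=3 t=4 v=9: → [4,12); WM=10
i=4 t=13 v=3: → [13,18); WM=10
i=5 t=16 v=4: → [13,21); WM=10
i=6 t=13 v=1: → [13,21); WM=10
i=7 t=23 v=6: → [23,28); WM=20
i=8 t=24 v=6: → [23,29); WM=20
i=9 t=25 v=6: → [23,30); WM=20
i=10 t=27 v=1: → [23,32); WM=20
i=11 t=26 v=2: → [23,32); WM=24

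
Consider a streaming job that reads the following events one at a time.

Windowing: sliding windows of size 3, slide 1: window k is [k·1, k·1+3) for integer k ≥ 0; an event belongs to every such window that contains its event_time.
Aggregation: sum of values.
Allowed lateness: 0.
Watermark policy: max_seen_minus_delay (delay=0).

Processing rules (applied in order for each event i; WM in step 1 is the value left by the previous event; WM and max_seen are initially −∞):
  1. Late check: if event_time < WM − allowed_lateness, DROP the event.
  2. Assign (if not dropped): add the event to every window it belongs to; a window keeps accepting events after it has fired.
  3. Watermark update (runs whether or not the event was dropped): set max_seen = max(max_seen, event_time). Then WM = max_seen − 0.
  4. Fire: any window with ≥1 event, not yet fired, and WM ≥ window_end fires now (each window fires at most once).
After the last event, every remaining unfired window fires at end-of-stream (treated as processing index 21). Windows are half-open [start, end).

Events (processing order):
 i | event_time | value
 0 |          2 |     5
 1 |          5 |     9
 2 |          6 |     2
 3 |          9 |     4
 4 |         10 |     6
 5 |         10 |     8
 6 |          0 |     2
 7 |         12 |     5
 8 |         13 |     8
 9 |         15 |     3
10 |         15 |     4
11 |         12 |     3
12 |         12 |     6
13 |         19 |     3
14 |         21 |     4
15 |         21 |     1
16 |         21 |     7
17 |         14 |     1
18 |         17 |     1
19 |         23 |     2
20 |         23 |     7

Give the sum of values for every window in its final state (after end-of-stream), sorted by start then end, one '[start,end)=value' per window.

[0,3)=5 [1,4)=5 [2,5)=5 [3,6)=9 [4,7)=11 [5,8)=11 [6,9)=2 [7,10)=4 [8,11)=18 [9,12)=18 [10,13)=19 [11,14)=13 [12,15)=13 [13,16)=15 [14,17)=7 [15,18)=7 [17,20)=3 [18,21)=3 [19,22)=15 [20,23)=12 [21,24)=21 [22,25)=9 [23,26)=9

i=0 t=2 v=5: → [2,5),[1,4),[0,3); WM=2
i=1 t=5 v=9: → [5,8),[4,7),[3,6); WM=5; [0,3) fires=5 [1,4) fires=5 [2,5) fires=5
i=2 t=6 v=2: → [6,9),[5,8),[4,7); WM=6; [3,6) fires=9
i=3 t=9 v=4: → [9,12),[8,11),[7,10); WM=9; [4,7) fires=11 [5,8) fires=11 [6,9) fires=2
i=4 t=10 v=6: → [10,13),[9,12),[8,11); WM=10; [7,10) fires=4
i=5 t=10 v=8: → [10,13),[9,12),[8,11); WM=10
i=6 t=0 v=2: DROP (t<10-0); WM=10
i=7 t=12 v=5: → [12,15),[11,14),[10,13); WM=12; [8,11) fires=18 [9,12) fires=18
i=8 t=13 v=8: → [13,16),[12,15),[11,14); WM=13; [10,13) fires=19
i=9 t=15 v=3: → [15,18),[14,17),[13,16); WM=15; [11,14) fires=13 [12,15) fires=13
i=10 t=15 v=4: → [15,18),[14,17),[13,16); WM=15
i=11 t=12 v=3: DROP (t<15-0); WM=15
i=12 t=12 v=6: DROP (t<15-0); WM=15
i=13 t=19 v=3: → [19,22),[18,21),[17,20); WM=19; [13,16) fires=15 [14,17) fires=7 [15,18) fires=7
i=14 t=21 v=4: → [21,24),[20,23),[19,22); WM=21; [17,20) fires=3 [18,21) fires=3
i=15 t=21 v=1: → [21,24),[20,23),[19,22); WM=21
i=16 t=21 v=7: → [21,24),[20,23),[19,22); WM=21
i=17 t=14 v=1: DROP (t<21-0); WM=21
i=18 t=17 v=1: DROP (t<21-0); WM=21
i=19 t=23 v=2: → [23,26),[22,25),[21,24); WM=23; [19,22) fires=15 [20,23) fires=12
i=20 t=23 v=7: → [23,26),[22,25),[21,24); WM=23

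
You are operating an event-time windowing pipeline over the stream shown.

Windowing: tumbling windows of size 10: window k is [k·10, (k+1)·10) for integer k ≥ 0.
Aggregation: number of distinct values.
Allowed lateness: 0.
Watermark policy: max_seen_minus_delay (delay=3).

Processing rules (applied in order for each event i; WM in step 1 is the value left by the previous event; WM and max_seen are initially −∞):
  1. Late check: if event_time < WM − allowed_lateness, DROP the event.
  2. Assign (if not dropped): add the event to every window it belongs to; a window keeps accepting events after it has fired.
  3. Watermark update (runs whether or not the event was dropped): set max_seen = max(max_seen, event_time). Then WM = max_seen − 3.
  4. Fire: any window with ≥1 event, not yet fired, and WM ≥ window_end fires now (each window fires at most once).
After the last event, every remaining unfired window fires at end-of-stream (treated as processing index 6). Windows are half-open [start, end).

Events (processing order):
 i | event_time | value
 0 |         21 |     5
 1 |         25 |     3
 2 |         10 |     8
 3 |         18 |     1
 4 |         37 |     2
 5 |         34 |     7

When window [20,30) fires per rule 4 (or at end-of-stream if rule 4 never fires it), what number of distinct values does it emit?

i=0 t=21 v=5: → [20,30); WM=18
i=1 t=25 v=3: → [20,30); WM=22
i=2 t=10 v=8: DROP (t<22-0); WM=22
i=3 t=18 v=1: DROP (t<22-0); WM=22
i=4 t=37 v=2: → [30,40); WM=34; [20,30) fires=2
i=5 t=34 v=7: → [30,40); WM=34

2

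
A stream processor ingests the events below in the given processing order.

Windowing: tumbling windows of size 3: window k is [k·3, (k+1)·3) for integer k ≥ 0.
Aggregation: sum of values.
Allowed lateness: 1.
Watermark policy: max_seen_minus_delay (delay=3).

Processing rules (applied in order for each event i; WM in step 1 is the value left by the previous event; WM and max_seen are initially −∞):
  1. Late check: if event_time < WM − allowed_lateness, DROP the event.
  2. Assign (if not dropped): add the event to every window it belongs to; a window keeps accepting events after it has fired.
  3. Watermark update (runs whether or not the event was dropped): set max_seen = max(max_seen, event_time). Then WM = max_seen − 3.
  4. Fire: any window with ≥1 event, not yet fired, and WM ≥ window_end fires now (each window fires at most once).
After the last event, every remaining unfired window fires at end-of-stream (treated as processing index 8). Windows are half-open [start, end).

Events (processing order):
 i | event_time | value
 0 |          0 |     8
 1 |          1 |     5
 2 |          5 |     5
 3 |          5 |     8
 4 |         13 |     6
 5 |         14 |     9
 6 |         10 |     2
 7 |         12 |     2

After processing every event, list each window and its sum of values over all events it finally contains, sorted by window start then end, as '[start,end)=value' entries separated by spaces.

i=0 t=0 v=8: → [0,3); WM=-3
i=1 t=1 v=5: → [0,3); WM=-2
i=2 t=5 v=5: → [3,6); WM=2
i=3 t=5 v=8: → [3,6); WM=2
i=4 t=13 v=6: → [12,15); WM=10; [0,3) fires=13 [3,6) fires=13
i=5 t=14 v=9: → [12,15); WM=11
i=6 t=10 v=2: → [9,12); WM=11
i=7 t=12 v=2: → [12,15); WM=11

[0,3)=13 [3,6)=13 [9,12)=2 [12,15)=17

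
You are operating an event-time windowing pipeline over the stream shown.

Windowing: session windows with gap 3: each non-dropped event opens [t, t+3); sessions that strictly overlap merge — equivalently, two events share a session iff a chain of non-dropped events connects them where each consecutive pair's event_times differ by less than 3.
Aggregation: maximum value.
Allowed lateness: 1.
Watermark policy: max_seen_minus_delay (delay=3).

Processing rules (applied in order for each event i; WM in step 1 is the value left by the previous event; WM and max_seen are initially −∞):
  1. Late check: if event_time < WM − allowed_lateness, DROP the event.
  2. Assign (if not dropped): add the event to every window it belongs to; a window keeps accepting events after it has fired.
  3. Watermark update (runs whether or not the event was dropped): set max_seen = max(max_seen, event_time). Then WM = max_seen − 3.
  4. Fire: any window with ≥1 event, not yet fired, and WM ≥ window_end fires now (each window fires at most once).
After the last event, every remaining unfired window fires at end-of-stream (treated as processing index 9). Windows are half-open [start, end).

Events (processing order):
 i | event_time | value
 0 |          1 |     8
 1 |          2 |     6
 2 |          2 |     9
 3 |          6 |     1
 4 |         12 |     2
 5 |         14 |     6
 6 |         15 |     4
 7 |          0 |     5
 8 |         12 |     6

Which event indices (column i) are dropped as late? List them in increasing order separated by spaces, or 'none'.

7

i=0 t=1 v=8: → [1,4); WM=-2
i=1 t=2 v=6: → [1,5); WM=-1
i=2 t=2 v=9: → [1,5); WM=-1
i=3 t=6 v=1: → [6,9); WM=3
i=4 t=12 v=2: → [12,15); WM=9
i=5 t=14 v=6: → [12,17); WM=11
i=6 t=15 v=4: → [12,18); WM=12
i=7 t=0 v=5: DROP (t<12-1); WM=12
i=8 t=12 v=6: → [12,18); WM=12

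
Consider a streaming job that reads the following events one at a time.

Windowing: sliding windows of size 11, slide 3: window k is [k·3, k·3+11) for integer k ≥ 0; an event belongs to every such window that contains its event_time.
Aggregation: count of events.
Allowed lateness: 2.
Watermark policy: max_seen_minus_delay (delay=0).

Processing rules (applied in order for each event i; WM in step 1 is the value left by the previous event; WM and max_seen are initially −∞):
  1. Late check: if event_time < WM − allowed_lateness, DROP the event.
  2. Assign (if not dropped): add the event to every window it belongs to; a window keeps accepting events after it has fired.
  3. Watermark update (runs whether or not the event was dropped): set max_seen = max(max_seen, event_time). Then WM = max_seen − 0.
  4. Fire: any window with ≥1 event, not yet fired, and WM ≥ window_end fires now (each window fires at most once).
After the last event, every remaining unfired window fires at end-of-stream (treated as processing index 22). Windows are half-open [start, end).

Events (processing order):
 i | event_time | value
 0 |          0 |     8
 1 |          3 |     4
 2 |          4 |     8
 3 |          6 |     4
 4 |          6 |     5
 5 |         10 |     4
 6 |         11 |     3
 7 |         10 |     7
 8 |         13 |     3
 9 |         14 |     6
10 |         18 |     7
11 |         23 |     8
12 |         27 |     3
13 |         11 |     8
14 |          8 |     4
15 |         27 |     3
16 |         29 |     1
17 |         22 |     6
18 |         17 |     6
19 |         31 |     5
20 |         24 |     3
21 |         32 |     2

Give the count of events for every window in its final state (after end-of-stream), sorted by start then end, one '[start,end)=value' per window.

[0,11)=7 [3,14)=8 [6,17)=7 [9,20)=6 [12,23)=3 [15,26)=2 [18,29)=4 [21,32)=5 [24,35)=5 [27,38)=5 [30,41)=2

i=0 t=0 v=8: → [0,11); WM=0
i=1 t=3 v=4: → [3,14),[0,11); WM=3
i=2 t=4 v=8: → [3,14),[0,11); WM=4
i=3 t=6 v=4: → [6,17),[3,14),[0,11); WM=6
i=4 t=6 v=5: → [6,17),[3,14),[0,11); WM=6
i=5 t=10 v=4: → [9,20),[6,17),[3,14),[0,11); WM=10
i=6 t=11 v=3: → [9,20),[6,17),[3,14); WM=11; [0,11) fires=6
i=7 t=10 v=7: → [9,20),[6,17),[3,14),[0,11); WM=11
i=8 t=13 v=3: → [12,23),[9,20),[6,17),[3,14); WM=13
i=9 t=14 v=6: → [12,23),[9,20),[6,17); WM=14; [3,14) fires=8
i=10 t=18 v=7: → [18,29),[15,26),[12,23),[9,20); WM=18; [6,17) fires=7
i=11 t=23 v=8: → [21,32),[18,29),[15,26); WM=23; [9,20) fires=6 [12,23) fires=3
i=12 t=27 v=3: → [27,38),[24,35),[21,32),[18,29); WM=27; [15,26) fires=2
i=13 t=11 v=8: DROP (t<27-2); WM=27
i=14 t=8 v=4: DROP (t<27-2); WM=27
i=15 t=27 v=3: → [27,38),[24,35),[21,32),[18,29); WM=27
i=16 t=29 v=1: → [27,38),[24,35),[21,32); WM=29; [18,29) fires=4
i=17 t=22 v=6: DROP (t<29-2); WM=29
i=18 t=17 v=6: DROP (t<29-2); WM=29
i=19 t=31 v=5: → [30,41),[27,38),[24,35),[21,32); WM=31
i=20 t=24 v=3: DROP (t<31-2); WM=31
i=21 t=32 v=2: → [30,41),[27,38),[24,35); WM=32; [21,32) fires=5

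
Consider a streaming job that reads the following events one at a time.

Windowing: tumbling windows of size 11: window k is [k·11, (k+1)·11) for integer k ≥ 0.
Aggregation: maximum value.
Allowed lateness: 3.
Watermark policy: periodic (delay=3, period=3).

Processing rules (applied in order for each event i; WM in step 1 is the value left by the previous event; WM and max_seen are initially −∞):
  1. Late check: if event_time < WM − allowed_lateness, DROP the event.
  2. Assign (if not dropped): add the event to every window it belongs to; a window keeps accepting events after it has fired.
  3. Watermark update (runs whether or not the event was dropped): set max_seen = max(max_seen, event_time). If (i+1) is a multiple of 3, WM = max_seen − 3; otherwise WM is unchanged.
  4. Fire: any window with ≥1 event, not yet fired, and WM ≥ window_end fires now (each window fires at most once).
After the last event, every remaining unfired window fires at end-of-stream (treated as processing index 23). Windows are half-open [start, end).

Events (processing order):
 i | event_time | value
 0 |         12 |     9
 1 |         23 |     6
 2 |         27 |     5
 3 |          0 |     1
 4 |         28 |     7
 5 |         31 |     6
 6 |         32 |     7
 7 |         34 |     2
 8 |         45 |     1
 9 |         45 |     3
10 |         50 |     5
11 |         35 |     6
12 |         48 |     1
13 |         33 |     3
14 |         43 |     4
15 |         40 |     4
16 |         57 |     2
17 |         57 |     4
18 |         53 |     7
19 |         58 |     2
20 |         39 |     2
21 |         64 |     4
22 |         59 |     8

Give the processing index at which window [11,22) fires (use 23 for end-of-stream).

2

i=0 t=12 v=9: → [11,22); WM=−∞
i=1 t=23 v=6: → [22,33); WM=−∞
i=2 t=27 v=5: → [22,33); WM=24; [11,22) fires=9
i=3 t=0 v=1: DROP (t<24-3); WM=24
i=4 t=28 v=7: → [22,33); WM=24
i=5 t=31 v=6: → [22,33); WM=28
i=6 t=32 v=7: → [22,33); WM=28
i=7 t=34 v=2: → [33,44); WM=28
i=8 t=45 v=1: → [44,55); WM=42; [22,33) fires=7
i=9 t=45 v=3: → [44,55); WM=42
i=10 t=50 v=5: → [44,55); WM=42
i=11 t=35 v=6: DROP (t<42-3); WM=47; [33,44) fires=2
i=12 t=48 v=1: → [44,55); WM=47
i=13 t=33 v=3: DROP (t<47-3); WM=47
i=14 t=43 v=4: DROP (t<47-3); WM=47
i=15 t=40 v=4: DROP (t<47-3); WM=47
i=16 t=57 v=2: → [55,66); WM=47
i=17 t=57 v=4: → [55,66); WM=54
i=18 t=53 v=7: → [44,55); WM=54
i=19 t=58 v=2: → [55,66); WM=54
i=20 t=39 v=2: DROP (t<54-3); WM=55; [44,55) fires=7
i=21 t=64 v=4: → [55,66); WM=55
i=22 t=59 v=8: → [55,66); WM=55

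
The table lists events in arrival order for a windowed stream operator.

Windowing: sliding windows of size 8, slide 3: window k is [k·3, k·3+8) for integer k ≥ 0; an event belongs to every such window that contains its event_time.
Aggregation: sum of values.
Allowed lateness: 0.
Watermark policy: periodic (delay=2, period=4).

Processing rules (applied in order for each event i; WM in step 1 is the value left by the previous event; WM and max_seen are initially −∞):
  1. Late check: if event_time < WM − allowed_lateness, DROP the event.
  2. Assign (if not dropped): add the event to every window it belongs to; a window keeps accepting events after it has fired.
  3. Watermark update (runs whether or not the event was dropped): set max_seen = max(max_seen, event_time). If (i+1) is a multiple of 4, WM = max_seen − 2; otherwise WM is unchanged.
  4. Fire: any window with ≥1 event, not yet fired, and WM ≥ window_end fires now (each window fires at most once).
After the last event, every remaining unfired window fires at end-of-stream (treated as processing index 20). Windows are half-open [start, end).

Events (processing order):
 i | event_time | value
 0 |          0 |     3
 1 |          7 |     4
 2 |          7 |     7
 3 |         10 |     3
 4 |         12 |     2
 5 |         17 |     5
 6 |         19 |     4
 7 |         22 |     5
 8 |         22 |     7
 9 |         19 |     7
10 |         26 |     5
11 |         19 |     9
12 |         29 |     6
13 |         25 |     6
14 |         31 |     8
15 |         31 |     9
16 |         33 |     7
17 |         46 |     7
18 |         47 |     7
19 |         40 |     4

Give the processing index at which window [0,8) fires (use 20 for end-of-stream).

3

i=0 t=0 v=3: → [0,8); WM=−∞
i=1 t=7 v=4: → [6,14),[3,11),[0,8); WM=−∞
i=2 t=7 v=7: → [6,14),[3,11),[0,8); WM=−∞
i=3 t=10 v=3: → [9,17),[6,14),[3,11); WM=8; [0,8) fires=14
i=4 t=12 v=2: → [12,20),[9,17),[6,14); WM=8
i=5 t=17 v=5: → [15,23),[12,20); WM=8
i=6 t=19 v=4: → [18,26),[15,23),[12,20); WM=8
i=7 t=22 v=5: → [21,29),[18,26),[15,23); WM=20; [3,11) fires=14 [6,14) fires=16 [9,17) fires=5 [12,20) fires=11
i=8 t=22 v=7: → [21,29),[18,26),[15,23); WM=20
i=9 t=19 v=7: DROP (t<20-0); WM=20
i=10 t=26 v=5: → [24,32),[21,29); WM=20
i=11 t=19 v=9: DROP (t<20-0); WM=24; [15,23) fires=21
i=12 t=29 v=6: → [27,35),[24,32); WM=24
i=13 t=25 v=6: → [24,32),[21,29),[18,26); WM=24
i=14 t=31 v=8: → [30,38),[27,35),[24,32); WM=24
i=15 t=31 v=9: → [30,38),[27,35),[24,32); WM=29; [18,26) fires=22 [21,29) fires=23
i=16 t=33 v=7: → [33,41),[30,38),[27,35); WM=29
i=17 t=46 v=7: → [45,53),[42,50),[39,47); WM=29
i=18 t=47 v=7: → [45,53),[42,50); WM=29
i=19 t=40 v=4: → [39,47),[36,44),[33,41); WM=45; [24,32) fires=34 [27,35) fires=30 [30,38) fires=24 [33,41) fires=11 [36,44) fires=4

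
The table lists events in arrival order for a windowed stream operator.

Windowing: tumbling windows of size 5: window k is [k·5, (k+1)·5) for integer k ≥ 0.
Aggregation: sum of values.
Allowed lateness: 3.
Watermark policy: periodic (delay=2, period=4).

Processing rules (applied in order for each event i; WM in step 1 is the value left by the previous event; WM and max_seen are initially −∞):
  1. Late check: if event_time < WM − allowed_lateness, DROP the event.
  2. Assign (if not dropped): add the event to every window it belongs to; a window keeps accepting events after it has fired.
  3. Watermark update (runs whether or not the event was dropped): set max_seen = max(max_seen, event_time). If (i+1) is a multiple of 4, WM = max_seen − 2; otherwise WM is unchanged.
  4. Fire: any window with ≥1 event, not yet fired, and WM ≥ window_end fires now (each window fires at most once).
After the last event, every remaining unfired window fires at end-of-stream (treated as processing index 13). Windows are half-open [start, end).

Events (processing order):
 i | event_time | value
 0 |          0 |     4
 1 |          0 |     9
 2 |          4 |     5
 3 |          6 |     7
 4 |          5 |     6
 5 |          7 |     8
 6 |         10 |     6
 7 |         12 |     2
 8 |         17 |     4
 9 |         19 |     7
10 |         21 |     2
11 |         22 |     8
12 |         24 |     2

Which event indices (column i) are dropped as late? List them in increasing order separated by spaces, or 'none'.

none

i=0 t=0 v=4: → [0,5); WM=−∞
i=1 t=0 v=9: → [0,5); WM=−∞
i=2 t=4 v=5: → [0,5); WM=−∞
i=3 t=6 v=7: → [5,10); WM=4
i=4 t=5 v=6: → [5,10); WM=4
i=5 t=7 v=8: → [5,10); WM=4
i=6 t=10 v=6: → [10,15); WM=4
i=7 t=12 v=2: → [10,15); WM=10; [0,5) fires=18 [5,10) fires=21
i=8 t=17 v=4: → [15,20); WM=10
i=9 t=19 v=7: → [15,20); WM=10
i=10 t=21 v=2: → [20,25); WM=10
i=11 t=22 v=8: → [20,25); WM=20; [10,15) fires=8 [15,20) fires=11
i=12 t=24 v=2: → [20,25); WM=20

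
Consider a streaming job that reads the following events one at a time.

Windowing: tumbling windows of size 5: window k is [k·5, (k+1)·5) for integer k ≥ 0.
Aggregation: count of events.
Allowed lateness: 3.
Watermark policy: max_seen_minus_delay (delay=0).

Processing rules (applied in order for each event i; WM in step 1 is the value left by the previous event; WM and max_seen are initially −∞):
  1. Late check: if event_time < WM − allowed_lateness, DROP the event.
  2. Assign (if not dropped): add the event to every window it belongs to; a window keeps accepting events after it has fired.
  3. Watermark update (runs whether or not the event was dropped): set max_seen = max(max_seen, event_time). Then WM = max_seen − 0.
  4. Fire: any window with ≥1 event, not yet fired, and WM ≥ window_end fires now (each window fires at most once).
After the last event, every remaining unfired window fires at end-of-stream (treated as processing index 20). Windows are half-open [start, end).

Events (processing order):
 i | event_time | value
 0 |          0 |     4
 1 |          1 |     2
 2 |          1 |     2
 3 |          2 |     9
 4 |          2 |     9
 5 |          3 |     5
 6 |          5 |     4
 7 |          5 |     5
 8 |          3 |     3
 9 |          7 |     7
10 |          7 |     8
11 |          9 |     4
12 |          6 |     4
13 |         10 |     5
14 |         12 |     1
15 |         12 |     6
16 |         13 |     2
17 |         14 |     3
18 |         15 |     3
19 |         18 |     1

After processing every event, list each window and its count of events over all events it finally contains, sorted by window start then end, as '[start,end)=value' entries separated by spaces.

[0,5)=7 [5,10)=6 [10,15)=5 [15,20)=2

i=0 t=0 v=4: → [0,5); WM=0
i=1 t=1 v=2: → [0,5); WM=1
i=2 t=1 v=2: → [0,5); WM=1
i=3 t=2 v=9: → [0,5); WM=2
i=4 t=2 v=9: → [0,5); WM=2
i=5 t=3 v=5: → [0,5); WM=3
i=6 t=5 v=4: → [5,10); WM=5; [0,5) fires=6
i=7 t=5 v=5: → [5,10); WM=5
i=8 t=3 v=3: → [0,5); WM=5
i=9 t=7 v=7: → [5,10); WM=7
i=10 t=7 v=8: → [5,10); WM=7
i=11 t=9 v=4: → [5,10); WM=9
i=12 t=6 v=4: → [5,10); WM=9
i=13 t=10 v=5: → [10,15); WM=10; [5,10) fires=6
i=14 t=12 v=1: → [10,15); WM=12
i=15 t=12 v=6: → [10,15); WM=12
i=16 t=13 v=2: → [10,15); WM=13
i=17 t=14 v=3: → [10,15); WM=14
i=18 t=15 v=3: → [15,20); WM=15; [10,15) fires=5
i=19 t=18 v=1: → [15,20); WM=18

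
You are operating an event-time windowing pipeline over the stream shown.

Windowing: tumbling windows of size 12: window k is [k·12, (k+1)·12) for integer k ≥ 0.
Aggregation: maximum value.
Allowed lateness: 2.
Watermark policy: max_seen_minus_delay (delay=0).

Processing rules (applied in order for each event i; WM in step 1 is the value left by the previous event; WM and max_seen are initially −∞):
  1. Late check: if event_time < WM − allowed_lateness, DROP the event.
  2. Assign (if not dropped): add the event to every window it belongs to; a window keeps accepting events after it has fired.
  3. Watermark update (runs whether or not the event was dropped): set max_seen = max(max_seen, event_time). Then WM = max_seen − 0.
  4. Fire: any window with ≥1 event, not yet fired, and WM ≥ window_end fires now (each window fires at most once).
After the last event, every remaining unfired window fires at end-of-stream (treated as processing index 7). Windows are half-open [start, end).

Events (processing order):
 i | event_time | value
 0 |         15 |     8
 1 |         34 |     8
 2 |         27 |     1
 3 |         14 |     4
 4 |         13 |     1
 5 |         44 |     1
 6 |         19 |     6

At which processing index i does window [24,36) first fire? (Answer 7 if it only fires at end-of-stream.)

5

i=0 t=15 v=8: → [12,24); WM=15
i=1 t=34 v=8: → [24,36); WM=34; [12,24) fires=8
i=2 t=27 v=1: DROP (t<34-2); WM=34
i=3 t=14 v=4: DROP (t<34-2); WM=34
i=4 t=13 v=1: DROP (t<34-2); WM=34
i=5 t=44 v=1: → [36,48); WM=44; [24,36) fires=8
i=6 t=19 v=6: DROP (t<44-2); WM=44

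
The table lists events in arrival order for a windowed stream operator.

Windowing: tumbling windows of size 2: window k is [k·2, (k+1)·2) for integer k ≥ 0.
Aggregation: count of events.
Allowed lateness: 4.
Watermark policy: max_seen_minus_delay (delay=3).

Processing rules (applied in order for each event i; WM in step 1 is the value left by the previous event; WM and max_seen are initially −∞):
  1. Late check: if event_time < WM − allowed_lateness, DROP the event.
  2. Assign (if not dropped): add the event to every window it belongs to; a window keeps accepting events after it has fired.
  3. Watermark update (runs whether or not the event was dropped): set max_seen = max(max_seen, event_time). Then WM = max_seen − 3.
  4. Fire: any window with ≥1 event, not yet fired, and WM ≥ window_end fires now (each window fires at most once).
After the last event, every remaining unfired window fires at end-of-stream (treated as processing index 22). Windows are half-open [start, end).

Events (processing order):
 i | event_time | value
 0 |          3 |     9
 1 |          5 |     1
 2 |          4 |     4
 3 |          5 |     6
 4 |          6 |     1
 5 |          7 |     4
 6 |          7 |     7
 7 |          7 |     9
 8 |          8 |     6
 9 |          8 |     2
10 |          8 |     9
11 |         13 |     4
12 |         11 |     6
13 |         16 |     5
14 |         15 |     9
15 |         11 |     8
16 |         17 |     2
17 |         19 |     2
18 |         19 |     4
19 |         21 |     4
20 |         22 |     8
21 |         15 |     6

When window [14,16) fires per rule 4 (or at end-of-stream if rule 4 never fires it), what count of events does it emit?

1

i=0 t=3 v=9: → [2,4); WM=0
i=1 t=5 v=1: → [4,6); WM=2
i=2 t=4 v=4: → [4,6); WM=2
i=3 t=5 v=6: → [4,6); WM=2
i=4 t=6 v=1: → [6,8); WM=3
i=5 t=7 v=4: → [6,8); WM=4; [2,4) fires=1
i=6 t=7 v=7: → [6,8); WM=4
i=7 t=7 v=9: → [6,8); WM=4
i=8 t=8 v=6: → [8,10); WM=5
i=9 t=8 v=2: → [8,10); WM=5
i=10 t=8 v=9: → [8,10); WM=5
i=11 t=13 v=4: → [12,14); WM=10; [4,6) fires=3 [6,8) fires=4 [8,10) fires=3
i=12 t=11 v=6: → [10,12); WM=10
i=13 t=16 v=5: → [16,18); WM=13; [10,12) fires=1
i=14 t=15 v=9: → [14,16); WM=13
i=15 t=11 v=8: → [10,12); WM=13
i=16 t=17 v=2: → [16,18); WM=14; [12,14) fires=1
i=17 t=19 v=2: → [18,20); WM=16; [14,16) fires=1
i=18 t=19 v=4: → [18,20); WM=16
i=19 t=21 v=4: → [20,22); WM=18; [16,18) fires=2
i=20 t=22 v=8: → [22,24); WM=19
i=21 t=15 v=6: → [14,16); WM=19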